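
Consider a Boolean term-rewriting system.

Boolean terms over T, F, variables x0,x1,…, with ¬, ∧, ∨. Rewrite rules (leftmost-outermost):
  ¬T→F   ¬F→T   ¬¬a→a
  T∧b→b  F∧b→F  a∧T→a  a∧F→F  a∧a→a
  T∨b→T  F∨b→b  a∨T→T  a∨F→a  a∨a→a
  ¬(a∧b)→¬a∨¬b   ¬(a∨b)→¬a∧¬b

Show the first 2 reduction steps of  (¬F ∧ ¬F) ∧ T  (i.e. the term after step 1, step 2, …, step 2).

  start: (¬F ∧ ¬F) ∧ T
  [1] ¬F ∧ ¬F
  [2] ¬F

Answer: after 2 steps: ¬F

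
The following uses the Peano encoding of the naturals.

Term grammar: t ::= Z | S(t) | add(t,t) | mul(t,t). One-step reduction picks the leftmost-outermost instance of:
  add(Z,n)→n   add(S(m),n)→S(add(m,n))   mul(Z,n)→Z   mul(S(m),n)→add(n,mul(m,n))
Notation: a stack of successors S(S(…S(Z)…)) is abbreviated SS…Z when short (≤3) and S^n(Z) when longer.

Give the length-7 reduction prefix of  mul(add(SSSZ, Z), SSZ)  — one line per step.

Answer: after 7 steps: S(S(add(SSZ, mul(add(SZ, Z), SSZ))))

Derivation:
  start: mul(add(SSSZ, Z), SSZ)
  →1  mul(S(add(SSZ, Z)), SSZ)
  →2  add(SSZ, mul(add(SSZ, Z), SSZ))
  →3  S(add(SZ, mul(add(SSZ, Z), SSZ)))
  →4  S(S(add(Z, mul(add(SSZ, Z), SSZ))))
  →5  S(S(mul(add(SSZ, Z), SSZ)))
  →6  S(S(mul(S(add(SZ, Z)), SSZ)))
  →7  S(S(add(SSZ, mul(add(SZ, Z), SSZ))))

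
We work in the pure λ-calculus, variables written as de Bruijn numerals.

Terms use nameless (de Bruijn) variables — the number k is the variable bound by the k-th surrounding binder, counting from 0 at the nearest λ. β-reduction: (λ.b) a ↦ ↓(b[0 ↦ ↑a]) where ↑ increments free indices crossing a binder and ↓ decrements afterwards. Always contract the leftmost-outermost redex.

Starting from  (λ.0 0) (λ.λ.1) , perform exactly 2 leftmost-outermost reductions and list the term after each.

Answer: after 2 steps: λ.λ.λ.1

Derivation:
  start: (λ.0 0) (λ.λ.1)
  →1  (λ.λ.1) (λ.λ.1)
  →2  λ.λ.λ.1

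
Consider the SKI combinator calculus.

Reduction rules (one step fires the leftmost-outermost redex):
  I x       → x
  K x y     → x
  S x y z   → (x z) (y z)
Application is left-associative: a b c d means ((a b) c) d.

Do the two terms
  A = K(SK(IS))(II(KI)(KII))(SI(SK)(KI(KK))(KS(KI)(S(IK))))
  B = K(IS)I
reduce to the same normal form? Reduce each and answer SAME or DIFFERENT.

Term A:
  start: K(SK(IS))(II(KI)(KII))(SI(SK)(KI(KK))(KS(KI)(S(IK))))
  [1] SK(IS)(SI(SK)(KI(KK))(KS(KI)(S(IK))))
  [2] K(SI(SK)(KI(KK))(KS(KI)(S(IK))))(IS(SI(SK)(KI(KK))(KS(KI)(S(IK)))))
  [3] SI(SK)(KI(KK))(KS(KI)(S(IK)))
  [4] I(KI(KK))(SK(KI(KK)))(KS(KI)(S(IK)))
  [5] KI(KK)(SK(KI(KK)))(KS(KI)(S(IK)))
  [6] I(SK(KI(KK)))(KS(KI)(S(IK)))
  [7] SK(KI(KK))(KS(KI)(S(IK)))
  [8] K(KS(KI)(S(IK)))(KI(KK)(KS(KI)(S(IK))))
  [9] KS(KI)(S(IK))
  [10] S(S(IK))
  [11] S(SK)

Term B:
  start: K(IS)I
  [1] IS
  [2] S

Answer: DIFFERENT — A ⇓ S(SK), B ⇓ S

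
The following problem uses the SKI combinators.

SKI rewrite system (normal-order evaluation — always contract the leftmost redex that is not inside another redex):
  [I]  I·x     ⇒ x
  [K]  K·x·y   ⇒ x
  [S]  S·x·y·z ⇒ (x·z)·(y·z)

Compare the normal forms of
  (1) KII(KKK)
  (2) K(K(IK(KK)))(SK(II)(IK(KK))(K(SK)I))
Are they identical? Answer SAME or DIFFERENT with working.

Term A:
  start: KII(KKK)
  step 1: I(KKK)
  step 2: KKK
  step 3: K

Term B:
  start: K(K(IK(KK)))(SK(II)(IK(KK))(K(SK)I))
  step 1: K(IK(KK))
  step 2: K(K(KK))

Answer: DIFFERENT — A ⇓ K, B ⇓ K(K(KK))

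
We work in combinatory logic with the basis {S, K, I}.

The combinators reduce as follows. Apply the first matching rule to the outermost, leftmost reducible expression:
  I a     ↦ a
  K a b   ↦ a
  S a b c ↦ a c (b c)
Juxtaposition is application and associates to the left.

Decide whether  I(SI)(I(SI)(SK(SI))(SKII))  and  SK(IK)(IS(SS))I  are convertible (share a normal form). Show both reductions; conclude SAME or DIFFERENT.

Answer: DIFFERENT — A ⇓ SII, B ⇓ S(SS)I

Reduction:
Term A:
  start: I(SI)(I(SI)(SK(SI))(SKII))
  →1  SI(I(SI)(SK(SI))(SKII))
  →2  SI(SI(SK(SI))(SKII))
  →3  SI(I(SKII)(SK(SI)(SKII)))
  →4  SI(SKII(SK(SI)(SKII)))
  →5  SI(KI(II)(SK(SI)(SKII)))
  →6  SI(I(SK(SI)(SKII)))
  →7  SI(SK(SI)(SKII))
  →8  SI(K(SKII)(SI(SKII)))
  →9  SI(SKII)
  →10  SI(KI(II))
  →11  SII

Term B:
  start: SK(IK)(IS(SS))I
  →1  K(IS(SS))(IK(IS(SS)))I
  →2  IS(SS)I
  →3  S(SS)I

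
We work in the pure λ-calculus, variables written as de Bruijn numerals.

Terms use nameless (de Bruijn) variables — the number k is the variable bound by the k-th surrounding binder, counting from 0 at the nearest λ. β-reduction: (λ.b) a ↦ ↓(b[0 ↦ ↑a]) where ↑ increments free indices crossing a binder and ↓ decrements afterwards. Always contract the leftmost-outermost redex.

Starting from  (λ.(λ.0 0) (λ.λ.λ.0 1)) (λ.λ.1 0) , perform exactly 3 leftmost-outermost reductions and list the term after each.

  start: (λ.(λ.0 0) (λ.λ.λ.0 1)) (λ.λ.1 0)
  step 1: (λ.0 0) (λ.λ.λ.0 1)
  step 2: (λ.λ.λ.0 1) (λ.λ.λ.0 1)
  step 3: λ.λ.0 1

Answer: after 3 steps: λ.λ.0 1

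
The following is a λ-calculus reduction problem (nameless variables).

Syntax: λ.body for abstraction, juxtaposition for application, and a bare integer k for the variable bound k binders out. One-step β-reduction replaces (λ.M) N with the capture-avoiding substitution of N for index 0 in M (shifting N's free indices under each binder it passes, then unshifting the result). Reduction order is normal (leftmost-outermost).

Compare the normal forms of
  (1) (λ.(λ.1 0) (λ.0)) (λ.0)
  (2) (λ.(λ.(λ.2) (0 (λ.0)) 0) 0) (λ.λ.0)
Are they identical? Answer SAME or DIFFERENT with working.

Answer: SAME — A ⇓ λ.0, B ⇓ λ.0

Working:
Term A:
  start: (λ.(λ.1 0) (λ.0)) (λ.0)
  →1  (λ.(λ.0) 0) (λ.0)
  →2  (λ.0) (λ.0)
  →3  λ.0

Term B:
  start: (λ.(λ.(λ.2) (0 (λ.0)) 0) 0) (λ.λ.0)
  →1  (λ.(λ.λ.λ.0) (0 (λ.0)) 0) (λ.λ.0)
  →2  (λ.λ.λ.0) ((λ.λ.0) (λ.0)) (λ.λ.0)
  →3  (λ.λ.0) (λ.λ.0)
  →4  λ.0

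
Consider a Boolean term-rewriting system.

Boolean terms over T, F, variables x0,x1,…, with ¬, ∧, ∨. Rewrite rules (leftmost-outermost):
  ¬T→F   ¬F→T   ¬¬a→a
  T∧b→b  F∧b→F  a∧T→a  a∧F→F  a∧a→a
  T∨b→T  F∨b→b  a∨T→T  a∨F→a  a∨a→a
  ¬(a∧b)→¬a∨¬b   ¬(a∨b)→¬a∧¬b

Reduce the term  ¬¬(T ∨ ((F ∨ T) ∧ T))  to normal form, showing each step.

Answer: normal form = T  (in 2 steps)

Working:
  start: ¬¬(T ∨ ((F ∨ T) ∧ T))
  [1] T ∨ ((F ∨ T) ∧ T)
  [2] T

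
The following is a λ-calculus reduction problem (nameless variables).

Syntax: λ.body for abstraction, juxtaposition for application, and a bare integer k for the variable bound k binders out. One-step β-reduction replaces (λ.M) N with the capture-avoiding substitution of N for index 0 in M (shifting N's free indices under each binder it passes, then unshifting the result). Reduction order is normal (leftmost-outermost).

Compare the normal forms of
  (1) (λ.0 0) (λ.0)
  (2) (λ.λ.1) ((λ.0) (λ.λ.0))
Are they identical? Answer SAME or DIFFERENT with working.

Answer: DIFFERENT — A ⇓ λ.0, B ⇓ λ.λ.λ.0

Reduction:
Term A:
  start: (λ.0 0) (λ.0)
  →1  (λ.0) (λ.0)
  →2  λ.0

Term B:
  start: (λ.λ.1) ((λ.0) (λ.λ.0))
  →1  λ.(λ.0) (λ.λ.0)
  →2  λ.λ.λ.0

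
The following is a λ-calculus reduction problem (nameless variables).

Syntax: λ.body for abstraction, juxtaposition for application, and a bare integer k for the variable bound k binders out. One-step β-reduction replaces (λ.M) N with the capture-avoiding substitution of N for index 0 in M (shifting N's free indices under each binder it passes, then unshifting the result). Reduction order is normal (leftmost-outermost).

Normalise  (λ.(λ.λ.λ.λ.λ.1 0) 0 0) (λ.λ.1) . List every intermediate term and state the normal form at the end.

Answer: normal form = λ.λ.λ.1 0  (in 3 steps)

Working:
  start: (λ.(λ.λ.λ.λ.λ.1 0) 0 0) (λ.λ.1)
  step 1: (λ.λ.λ.λ.λ.1 0) (λ.λ.1) (λ.λ.1)
  step 2: (λ.λ.λ.λ.1 0) (λ.λ.1)
  step 3: λ.λ.λ.1 0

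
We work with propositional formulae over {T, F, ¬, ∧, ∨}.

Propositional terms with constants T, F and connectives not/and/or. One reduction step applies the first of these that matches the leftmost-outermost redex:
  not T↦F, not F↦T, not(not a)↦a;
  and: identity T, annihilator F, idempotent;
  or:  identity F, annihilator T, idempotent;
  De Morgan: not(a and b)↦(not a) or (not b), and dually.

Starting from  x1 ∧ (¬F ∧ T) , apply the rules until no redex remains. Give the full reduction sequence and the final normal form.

  start: x1 ∧ (¬F ∧ T)
  step 1: x1 ∧ ¬F
  step 2: x1 ∧ T
  step 3: x1

Answer: normal form = x1  (in 3 steps)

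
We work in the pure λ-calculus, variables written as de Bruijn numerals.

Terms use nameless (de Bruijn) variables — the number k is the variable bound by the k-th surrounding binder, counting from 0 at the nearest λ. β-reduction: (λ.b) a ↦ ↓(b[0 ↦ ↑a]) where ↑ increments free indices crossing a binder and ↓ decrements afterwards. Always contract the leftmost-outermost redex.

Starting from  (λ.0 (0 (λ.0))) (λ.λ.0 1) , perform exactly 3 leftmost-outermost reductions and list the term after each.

  start: (λ.0 (0 (λ.0))) (λ.λ.0 1)
  [1] (λ.λ.0 1) ((λ.λ.0 1) (λ.0))
  [2] λ.0 ((λ.λ.0 1) (λ.0))
  [3] λ.0 (λ.0 (λ.0))

Answer: after 3 steps: λ.0 (λ.0 (λ.0))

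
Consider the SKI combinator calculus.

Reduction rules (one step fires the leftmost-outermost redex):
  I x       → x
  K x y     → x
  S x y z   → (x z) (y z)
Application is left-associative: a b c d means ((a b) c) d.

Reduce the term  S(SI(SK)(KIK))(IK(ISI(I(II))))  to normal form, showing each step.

Answer: normal form = S(SKI)(K(SII))  (in 9 steps)

Working:
  start: S(SI(SK)(KIK))(IK(ISI(I(II))))
  [1] S(I(KIK)(SK(KIK)))(IK(ISI(I(II))))
  [2] S(KIK(SK(KIK)))(IK(ISI(I(II))))
  [3] S(I(SK(KIK)))(IK(ISI(I(II))))
  [4] S(SK(KIK))(IK(ISI(I(II))))
  [5] S(SKI)(IK(ISI(I(II))))
  [6] S(SKI)(K(ISI(I(II))))
  [7] S(SKI)(K(SI(I(II))))
  [8] S(SKI)(K(SI(II)))
  [9] S(SKI)(K(SII))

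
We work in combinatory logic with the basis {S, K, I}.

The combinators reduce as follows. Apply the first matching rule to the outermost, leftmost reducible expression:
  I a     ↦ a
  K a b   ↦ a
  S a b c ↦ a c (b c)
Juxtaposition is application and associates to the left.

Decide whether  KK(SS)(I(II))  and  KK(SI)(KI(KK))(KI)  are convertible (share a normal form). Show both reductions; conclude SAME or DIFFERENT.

Term A:
  start: KK(SS)(I(II))
  step 1: K(I(II))
  step 2: K(II)
  step 3: KI

Term B:
  start: KK(SI)(KI(KK))(KI)
  step 1: K(KI(KK))(KI)
  step 2: KI(KK)
  step 3: I

Answer: DIFFERENT — A ⇓ KI, B ⇓ I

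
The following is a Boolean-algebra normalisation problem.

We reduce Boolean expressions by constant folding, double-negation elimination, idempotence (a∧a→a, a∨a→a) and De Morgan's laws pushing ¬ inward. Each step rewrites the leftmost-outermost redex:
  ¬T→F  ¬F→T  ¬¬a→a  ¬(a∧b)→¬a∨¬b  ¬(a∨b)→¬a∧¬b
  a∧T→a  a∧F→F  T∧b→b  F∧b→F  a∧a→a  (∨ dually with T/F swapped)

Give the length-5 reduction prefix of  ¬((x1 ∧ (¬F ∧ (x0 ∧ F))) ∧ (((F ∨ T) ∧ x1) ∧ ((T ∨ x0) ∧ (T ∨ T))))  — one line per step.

  start: ¬((x1 ∧ (¬F ∧ (x0 ∧ F))) ∧ (((F ∨ T) ∧ x1) ∧ ((T ∨ x0) ∧ (T ∨ T))))
  [1] ¬(x1 ∧ (¬F ∧ (x0 ∧ F))) ∨ ¬(((F ∨ T) ∧ x1) ∧ ((T ∨ x0) ∧ (T ∨ T)))
  [2] (¬x1 ∨ ¬(¬F ∧ (x0 ∧ F))) ∨ ¬(((F ∨ T) ∧ x1) ∧ ((T ∨ x0) ∧ (T ∨ T)))
  [3] (¬x1 ∨ (¬¬F ∨ ¬(x0 ∧ F))) ∨ ¬(((F ∨ T) ∧ x1) ∧ ((T ∨ x0) ∧ (T ∨ T)))
  [4] (¬x1 ∨ (F ∨ ¬(x0 ∧ F))) ∨ ¬(((F ∨ T) ∧ x1) ∧ ((T ∨ x0) ∧ (T ∨ T)))
  [5] (¬x1 ∨ ¬(x0 ∧ F)) ∨ ¬(((F ∨ T) ∧ x1) ∧ ((T ∨ x0) ∧ (T ∨ T)))

Answer: after 5 steps: (¬x1 ∨ ¬(x0 ∧ F)) ∨ ¬(((F ∨ T) ∧ x1) ∧ ((T ∨ x0) ∧ (T ∨ T)))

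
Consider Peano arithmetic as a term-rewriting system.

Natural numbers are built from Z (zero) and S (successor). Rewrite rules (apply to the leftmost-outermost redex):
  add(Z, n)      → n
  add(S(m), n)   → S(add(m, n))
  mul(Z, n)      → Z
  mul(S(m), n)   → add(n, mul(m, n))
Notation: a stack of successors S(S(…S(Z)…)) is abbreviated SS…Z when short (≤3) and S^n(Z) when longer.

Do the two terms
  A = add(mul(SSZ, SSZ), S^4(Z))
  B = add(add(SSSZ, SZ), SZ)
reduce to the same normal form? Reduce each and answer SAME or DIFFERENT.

Term A:
  start: add(mul(SSZ, SSZ), S^4(Z))
  [1] add(add(SSZ, mul(SZ, SSZ)), S^4(Z))
  [2] add(S(add(SZ, mul(SZ, SSZ))), S^4(Z))
  [3] S(add(add(SZ, mul(SZ, SSZ)), S^4(Z)))
  [4] S(add(S(add(Z, mul(SZ, SSZ))), S^4(Z)))
  [5] S(S(add(add(Z, mul(SZ, SSZ)), S^4(Z))))
  [6] S(S(add(mul(SZ, SSZ), S^4(Z))))
  [7] S(S(add(add(SSZ, mul(Z, SSZ)), S^4(Z))))
  [8] S(S(add(S(add(SZ, mul(Z, SSZ))), S^4(Z))))
  [9] S(S(S(add(add(SZ, mul(Z, SSZ)), S^4(Z)))))
  [10] S(S(S(add(S(add(Z, mul(Z, SSZ))), S^4(Z)))))
  [11] S(S(S(S(add(add(Z, mul(Z, SSZ)), S^4(Z))))))
  [12] S(S(S(S(add(mul(Z, SSZ), S^4(Z))))))
  [13] S(S(S(S(add(Z, S^4(Z))))))
  [14] S^8(Z)

Term B:
  start: add(add(SSSZ, SZ), SZ)
  [1] add(S(add(SSZ, SZ)), SZ)
  [2] S(add(add(SSZ, SZ), SZ))
  [3] S(add(S(add(SZ, SZ)), SZ))
  [4] S(S(add(add(SZ, SZ), SZ)))
  [5] S(S(add(S(add(Z, SZ)), SZ)))
  [6] S(S(S(add(add(Z, SZ), SZ))))
  [7] S(S(S(add(SZ, SZ))))
  [8] S(S(S(S(add(Z, SZ)))))
  [9] S^5(Z)

Answer: DIFFERENT — A ⇓ S^8(Z), B ⇓ S^5(Z)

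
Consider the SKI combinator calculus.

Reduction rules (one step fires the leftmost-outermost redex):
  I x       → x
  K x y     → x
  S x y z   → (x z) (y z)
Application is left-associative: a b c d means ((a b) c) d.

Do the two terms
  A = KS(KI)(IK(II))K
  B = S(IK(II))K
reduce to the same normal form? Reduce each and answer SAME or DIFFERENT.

Term A:
  start: KS(KI)(IK(II))K
  →1  S(IK(II))K
  →2  S(K(II))K
  →3  S(KI)K

Term B:
  start: S(IK(II))K
  →1  S(K(II))K
  →2  S(KI)K

Answer: SAME — A ⇓ S(KI)K, B ⇓ S(KI)K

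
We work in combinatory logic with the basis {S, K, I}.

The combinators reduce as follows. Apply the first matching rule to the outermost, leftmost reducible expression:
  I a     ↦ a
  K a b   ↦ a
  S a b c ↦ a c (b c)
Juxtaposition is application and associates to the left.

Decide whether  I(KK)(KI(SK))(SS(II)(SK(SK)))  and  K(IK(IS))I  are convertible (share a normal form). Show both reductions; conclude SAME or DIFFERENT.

Answer: DIFFERENT — A ⇓ K(S(SK(SK))(SK(SK))), B ⇓ KS

Working:
Term A:
  start: I(KK)(KI(SK))(SS(II)(SK(SK)))
  step 1: KK(KI(SK))(SS(II)(SK(SK)))
  step 2: K(SS(II)(SK(SK)))
  step 3: K(S(SK(SK))(II(SK(SK))))
  step 4: K(S(SK(SK))(I(SK(SK))))
  step 5: K(S(SK(SK))(SK(SK)))

Term B:
  start: K(IK(IS))I
  step 1: IK(IS)
  step 2: K(IS)
  step 3: KS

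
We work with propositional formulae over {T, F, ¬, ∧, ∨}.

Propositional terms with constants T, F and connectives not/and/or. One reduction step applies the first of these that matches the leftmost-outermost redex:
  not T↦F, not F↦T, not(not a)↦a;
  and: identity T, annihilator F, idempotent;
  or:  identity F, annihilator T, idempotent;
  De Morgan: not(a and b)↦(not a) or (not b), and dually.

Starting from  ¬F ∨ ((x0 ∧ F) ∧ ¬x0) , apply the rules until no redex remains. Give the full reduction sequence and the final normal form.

  start: ¬F ∨ ((x0 ∧ F) ∧ ¬x0)
  step 1: T ∨ ((x0 ∧ F) ∧ ¬x0)
  step 2: T

Answer: normal form = T  (in 2 steps)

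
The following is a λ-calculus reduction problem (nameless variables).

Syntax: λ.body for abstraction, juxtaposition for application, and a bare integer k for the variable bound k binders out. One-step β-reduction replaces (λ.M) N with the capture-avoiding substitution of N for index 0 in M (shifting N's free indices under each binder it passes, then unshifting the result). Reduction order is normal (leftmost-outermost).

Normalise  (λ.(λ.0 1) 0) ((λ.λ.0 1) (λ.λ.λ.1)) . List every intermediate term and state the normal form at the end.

  start: (λ.(λ.0 1) 0) ((λ.λ.0 1) (λ.λ.λ.1))
  →1  (λ.0 ((λ.λ.0 1) (λ.λ.λ.1))) ((λ.λ.0 1) (λ.λ.λ.1))
  →2  (λ.λ.0 1) (λ.λ.λ.1) ((λ.λ.0 1) (λ.λ.λ.1))
  →3  (λ.0 (λ.λ.λ.1)) ((λ.λ.0 1) (λ.λ.λ.1))
  →4  (λ.λ.0 1) (λ.λ.λ.1) (λ.λ.λ.1)
  →5  (λ.0 (λ.λ.λ.1)) (λ.λ.λ.1)
  →6  (λ.λ.λ.1) (λ.λ.λ.1)
  →7  λ.λ.1

Answer: normal form = λ.λ.1  (in 7 steps)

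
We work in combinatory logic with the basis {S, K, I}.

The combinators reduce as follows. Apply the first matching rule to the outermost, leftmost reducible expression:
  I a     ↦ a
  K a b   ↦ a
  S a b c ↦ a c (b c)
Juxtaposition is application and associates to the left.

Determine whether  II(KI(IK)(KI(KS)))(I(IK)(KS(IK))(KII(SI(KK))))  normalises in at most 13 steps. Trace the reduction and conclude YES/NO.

Answer: YES — reaches normal form S in 10 ≤ 13 steps

Derivation:
  start: II(KI(IK)(KI(KS)))(I(IK)(KS(IK))(KII(SI(KK))))
  →1  I(KI(IK)(KI(KS)))(I(IK)(KS(IK))(KII(SI(KK))))
  →2  KI(IK)(KI(KS))(I(IK)(KS(IK))(KII(SI(KK))))
  →3  I(KI(KS))(I(IK)(KS(IK))(KII(SI(KK))))
  →4  KI(KS)(I(IK)(KS(IK))(KII(SI(KK))))
  →5  I(I(IK)(KS(IK))(KII(SI(KK))))
  →6  I(IK)(KS(IK))(KII(SI(KK)))
  →7  IK(KS(IK))(KII(SI(KK)))
  →8  K(KS(IK))(KII(SI(KK)))
  →9  KS(IK)
  →10  S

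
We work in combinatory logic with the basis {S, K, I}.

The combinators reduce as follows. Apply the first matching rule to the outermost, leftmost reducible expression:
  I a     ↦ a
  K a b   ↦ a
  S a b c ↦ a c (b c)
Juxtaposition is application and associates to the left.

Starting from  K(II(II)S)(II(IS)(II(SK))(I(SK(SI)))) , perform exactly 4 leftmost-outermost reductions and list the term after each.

  start: K(II(II)S)(II(IS)(II(SK))(I(SK(SI))))
  step 1: II(II)S
  step 2: I(II)S
  step 3: IIS
  step 4: IS

Answer: after 4 steps: IS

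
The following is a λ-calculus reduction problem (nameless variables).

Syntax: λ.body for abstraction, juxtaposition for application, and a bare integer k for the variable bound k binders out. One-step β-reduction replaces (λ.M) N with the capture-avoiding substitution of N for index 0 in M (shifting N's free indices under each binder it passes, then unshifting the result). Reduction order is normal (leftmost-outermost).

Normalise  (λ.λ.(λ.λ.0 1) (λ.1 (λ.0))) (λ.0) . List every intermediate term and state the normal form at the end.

  start: (λ.λ.(λ.λ.0 1) (λ.1 (λ.0))) (λ.0)
  [1] λ.(λ.λ.0 1) (λ.1 (λ.0))
  [2] λ.λ.0 (λ.2 (λ.0))

Answer: normal form = λ.λ.0 (λ.2 (λ.0))  (in 2 steps)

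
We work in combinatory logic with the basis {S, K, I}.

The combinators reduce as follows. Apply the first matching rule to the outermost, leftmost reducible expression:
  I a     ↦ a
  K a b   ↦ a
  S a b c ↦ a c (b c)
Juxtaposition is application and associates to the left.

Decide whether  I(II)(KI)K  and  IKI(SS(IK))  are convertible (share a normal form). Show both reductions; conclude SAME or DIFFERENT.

Term A:
  start: I(II)(KI)K
  →1  II(KI)K
  →2  I(KI)K
  →3  KIK
  →4  I

Term B:
  start: IKI(SS(IK))
  →1  KI(SS(IK))
  →2  I

Answer: SAME — A ⇓ I, B ⇓ I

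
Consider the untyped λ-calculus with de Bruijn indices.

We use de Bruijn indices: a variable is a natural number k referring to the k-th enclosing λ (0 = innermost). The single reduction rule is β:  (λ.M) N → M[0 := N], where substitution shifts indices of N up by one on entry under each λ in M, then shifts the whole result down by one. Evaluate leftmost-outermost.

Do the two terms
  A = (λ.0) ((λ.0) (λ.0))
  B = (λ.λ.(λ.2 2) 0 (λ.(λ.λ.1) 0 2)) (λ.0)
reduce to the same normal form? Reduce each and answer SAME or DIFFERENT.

Answer: DIFFERENT — A ⇓ λ.0, B ⇓ λ.λ.0

Reduction:
Term A:
  start: (λ.0) ((λ.0) (λ.0))
  →1  (λ.0) (λ.0)
  →2  λ.0

Term B:
  start: (λ.λ.(λ.2 2) 0 (λ.(λ.λ.1) 0 2)) (λ.0)
  →1  λ.(λ.(λ.0) (λ.0)) 0 (λ.(λ.λ.1) 0 (λ.0))
  →2  λ.(λ.0) (λ.0) (λ.(λ.λ.1) 0 (λ.0))
  →3  λ.(λ.0) (λ.(λ.λ.1) 0 (λ.0))
  →4  λ.λ.(λ.λ.1) 0 (λ.0)
  →5  λ.λ.(λ.1) (λ.0)
  →6  λ.λ.0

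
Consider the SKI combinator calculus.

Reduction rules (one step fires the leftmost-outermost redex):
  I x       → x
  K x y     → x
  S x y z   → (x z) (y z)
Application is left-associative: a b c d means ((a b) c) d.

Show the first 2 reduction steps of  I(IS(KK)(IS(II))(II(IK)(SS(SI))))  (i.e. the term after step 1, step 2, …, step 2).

Answer: after 2 steps: S(KK)(IS(II))(II(IK)(SS(SI)))

Reduction:
  start: I(IS(KK)(IS(II))(II(IK)(SS(SI))))
  step 1: IS(KK)(IS(II))(II(IK)(SS(SI)))
  step 2: S(KK)(IS(II))(II(IK)(SS(SI)))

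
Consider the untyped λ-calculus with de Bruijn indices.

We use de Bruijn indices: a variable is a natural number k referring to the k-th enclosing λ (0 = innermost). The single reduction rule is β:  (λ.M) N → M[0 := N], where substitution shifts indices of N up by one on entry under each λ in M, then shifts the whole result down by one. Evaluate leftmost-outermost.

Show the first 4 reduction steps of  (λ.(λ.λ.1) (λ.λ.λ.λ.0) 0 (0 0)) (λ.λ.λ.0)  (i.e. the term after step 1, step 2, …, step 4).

  start: (λ.(λ.λ.1) (λ.λ.λ.λ.0) 0 (0 0)) (λ.λ.λ.0)
  step 1: (λ.λ.1) (λ.λ.λ.λ.0) (λ.λ.λ.0) ((λ.λ.λ.0) (λ.λ.λ.0))
  step 2: (λ.λ.λ.λ.λ.0) (λ.λ.λ.0) ((λ.λ.λ.0) (λ.λ.λ.0))
  step 3: (λ.λ.λ.λ.0) ((λ.λ.λ.0) (λ.λ.λ.0))
  step 4: λ.λ.λ.0

Answer: after 4 steps: λ.λ.λ.0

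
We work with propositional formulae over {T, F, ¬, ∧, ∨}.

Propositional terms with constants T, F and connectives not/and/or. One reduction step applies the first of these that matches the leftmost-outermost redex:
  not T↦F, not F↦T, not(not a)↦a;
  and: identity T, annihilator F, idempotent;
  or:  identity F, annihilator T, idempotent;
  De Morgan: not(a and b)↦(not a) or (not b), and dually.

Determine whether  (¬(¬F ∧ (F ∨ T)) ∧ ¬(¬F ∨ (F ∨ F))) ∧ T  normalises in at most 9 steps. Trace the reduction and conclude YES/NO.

Answer: YES — reaches normal form F in 9 ≤ 9 steps

Reduction:
  start: (¬(¬F ∧ (F ∨ T)) ∧ ¬(¬F ∨ (F ∨ F))) ∧ T
  step 1: ¬(¬F ∧ (F ∨ T)) ∧ ¬(¬F ∨ (F ∨ F))
  step 2: (¬¬F ∨ ¬(F ∨ T)) ∧ ¬(¬F ∨ (F ∨ F))
  step 3: (F ∨ ¬(F ∨ T)) ∧ ¬(¬F ∨ (F ∨ F))
  step 4: ¬(F ∨ T) ∧ ¬(¬F ∨ (F ∨ F))
  step 5: (¬F ∧ ¬T) ∧ ¬(¬F ∨ (F ∨ F))
  step 6: (T ∧ ¬T) ∧ ¬(¬F ∨ (F ∨ F))
  step 7: ¬T ∧ ¬(¬F ∨ (F ∨ F))
  step 8: F ∧ ¬(¬F ∨ (F ∨ F))
  step 9: F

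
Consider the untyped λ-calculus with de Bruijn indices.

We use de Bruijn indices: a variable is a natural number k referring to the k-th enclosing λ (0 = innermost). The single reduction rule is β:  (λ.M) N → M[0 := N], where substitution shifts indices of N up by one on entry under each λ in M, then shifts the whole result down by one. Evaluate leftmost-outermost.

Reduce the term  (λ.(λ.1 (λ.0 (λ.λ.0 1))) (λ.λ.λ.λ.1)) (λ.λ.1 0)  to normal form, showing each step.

Answer: normal form = λ.0 (λ.λ.0 1)  (in 4 steps)

Derivation:
  start: (λ.(λ.1 (λ.0 (λ.λ.0 1))) (λ.λ.λ.λ.1)) (λ.λ.1 0)
  →1  (λ.(λ.λ.1 0) (λ.0 (λ.λ.0 1))) (λ.λ.λ.λ.1)
  →2  (λ.λ.1 0) (λ.0 (λ.λ.0 1))
  →3  λ.(λ.0 (λ.λ.0 1)) 0
  →4  λ.0 (λ.λ.0 1)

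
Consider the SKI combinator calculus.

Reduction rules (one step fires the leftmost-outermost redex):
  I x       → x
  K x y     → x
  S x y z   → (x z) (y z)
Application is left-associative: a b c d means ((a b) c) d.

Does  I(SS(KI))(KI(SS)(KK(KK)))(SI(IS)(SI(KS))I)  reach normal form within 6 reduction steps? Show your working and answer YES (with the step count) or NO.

Answer: NO — after 6 steps the term is K(SI(IS)(SI(KS))I)(KI(KI(SS)(KK(KK)))(SI(IS)(SI(KS))I)), not yet normal

Working:
  start: I(SS(KI))(KI(SS)(KK(KK)))(SI(IS)(SI(KS))I)
  →1  SS(KI)(KI(SS)(KK(KK)))(SI(IS)(SI(KS))I)
  →2  S(KI(SS)(KK(KK)))(KI(KI(SS)(KK(KK))))(SI(IS)(SI(KS))I)
  →3  KI(SS)(KK(KK))(SI(IS)(SI(KS))I)(KI(KI(SS)(KK(KK)))(SI(IS)(SI(KS))I))
  →4  I(KK(KK))(SI(IS)(SI(KS))I)(KI(KI(SS)(KK(KK)))(SI(IS)(SI(KS))I))
  →5  KK(KK)(SI(IS)(SI(KS))I)(KI(KI(SS)(KK(KK)))(SI(IS)(SI(KS))I))
  →6  K(SI(IS)(SI(KS))I)(KI(KI(SS)(KK(KK)))(SI(IS)(SI(KS))I))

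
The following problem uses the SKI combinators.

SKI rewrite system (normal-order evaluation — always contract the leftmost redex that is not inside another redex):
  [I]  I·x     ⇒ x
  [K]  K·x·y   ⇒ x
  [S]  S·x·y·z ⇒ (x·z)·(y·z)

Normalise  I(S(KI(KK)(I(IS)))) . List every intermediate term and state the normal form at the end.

  start: I(S(KI(KK)(I(IS))))
  [1] S(KI(KK)(I(IS)))
  [2] S(I(I(IS)))
  [3] S(I(IS))
  [4] S(IS)
  [5] SS

Answer: normal form = SS  (in 5 steps)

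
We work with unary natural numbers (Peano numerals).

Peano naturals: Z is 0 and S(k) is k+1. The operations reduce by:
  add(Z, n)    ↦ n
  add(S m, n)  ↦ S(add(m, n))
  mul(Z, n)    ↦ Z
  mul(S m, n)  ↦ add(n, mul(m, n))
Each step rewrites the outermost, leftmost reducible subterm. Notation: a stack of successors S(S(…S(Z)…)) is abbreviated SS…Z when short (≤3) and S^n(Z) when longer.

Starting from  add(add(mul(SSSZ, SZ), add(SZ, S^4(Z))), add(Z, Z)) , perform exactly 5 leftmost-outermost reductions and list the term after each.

  start: add(add(mul(SSSZ, SZ), add(SZ, S^4(Z))), add(Z, Z))
  →1  add(add(add(SZ, mul(SSZ, SZ)), add(SZ, S^4(Z))), add(Z, Z))
  →2  add(add(S(add(Z, mul(SSZ, SZ))), add(SZ, S^4(Z))), add(Z, Z))
  →3  add(S(add(add(Z, mul(SSZ, SZ)), add(SZ, S^4(Z)))), add(Z, Z))
  →4  S(add(add(add(Z, mul(SSZ, SZ)), add(SZ, S^4(Z))), add(Z, Z)))
  →5  S(add(add(mul(SSZ, SZ), add(SZ, S^4(Z))), add(Z, Z)))

Answer: after 5 steps: S(add(add(mul(SSZ, SZ), add(SZ, S^4(Z))), add(Z, Z)))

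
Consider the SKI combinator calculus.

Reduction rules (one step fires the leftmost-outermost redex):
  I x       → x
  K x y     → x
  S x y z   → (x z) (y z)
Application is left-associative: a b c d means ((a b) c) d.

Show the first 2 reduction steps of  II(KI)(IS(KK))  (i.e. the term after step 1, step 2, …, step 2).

Answer: after 2 steps: KI(IS(KK))

Derivation:
  start: II(KI)(IS(KK))
  step 1: I(KI)(IS(KK))
  step 2: KI(IS(KK))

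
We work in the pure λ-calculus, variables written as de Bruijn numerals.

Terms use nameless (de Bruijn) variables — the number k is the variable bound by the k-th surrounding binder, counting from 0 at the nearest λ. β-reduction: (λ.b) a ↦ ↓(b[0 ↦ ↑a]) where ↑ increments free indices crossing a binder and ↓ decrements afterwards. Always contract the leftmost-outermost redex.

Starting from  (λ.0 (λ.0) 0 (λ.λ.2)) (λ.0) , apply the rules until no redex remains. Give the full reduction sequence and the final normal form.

Answer: normal form = λ.λ.λ.0  (in 4 steps)

Derivation:
  start: (λ.0 (λ.0) 0 (λ.λ.2)) (λ.0)
  [1] (λ.0) (λ.0) (λ.0) (λ.λ.λ.0)
  [2] (λ.0) (λ.0) (λ.λ.λ.0)
  [3] (λ.0) (λ.λ.λ.0)
  [4] λ.λ.λ.0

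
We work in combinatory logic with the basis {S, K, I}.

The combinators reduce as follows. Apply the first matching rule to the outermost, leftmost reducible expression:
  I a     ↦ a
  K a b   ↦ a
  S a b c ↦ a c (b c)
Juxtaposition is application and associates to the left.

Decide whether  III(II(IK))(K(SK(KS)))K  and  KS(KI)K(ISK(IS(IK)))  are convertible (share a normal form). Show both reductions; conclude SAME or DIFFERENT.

Term A:
  start: III(II(IK))(K(SK(KS)))K
  [1] II(II(IK))(K(SK(KS)))K
  [2] I(II(IK))(K(SK(KS)))K
  [3] II(IK)(K(SK(KS)))K
  [4] I(IK)(K(SK(KS)))K
  [5] IK(K(SK(KS)))K
  [6] K(K(SK(KS)))K
  [7] K(SK(KS))

Term B:
  start: KS(KI)K(ISK(IS(IK)))
  [1] SK(ISK(IS(IK)))
  [2] SK(SK(IS(IK)))
  [3] SK(SK(S(IK)))
  [4] SK(SK(SK))

Answer: DIFFERENT — A ⇓ K(SK(KS)), B ⇓ SK(SK(SK))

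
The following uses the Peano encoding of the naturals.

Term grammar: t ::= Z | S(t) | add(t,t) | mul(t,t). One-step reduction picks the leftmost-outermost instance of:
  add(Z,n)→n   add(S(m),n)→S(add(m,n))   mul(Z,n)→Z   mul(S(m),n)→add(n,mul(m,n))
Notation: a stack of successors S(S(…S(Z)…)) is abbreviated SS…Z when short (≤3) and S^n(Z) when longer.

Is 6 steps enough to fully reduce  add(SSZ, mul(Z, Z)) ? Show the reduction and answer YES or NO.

Answer: YES — reaches normal form SSZ in 4 ≤ 6 steps

Derivation:
  start: add(SSZ, mul(Z, Z))
  →1  S(add(SZ, mul(Z, Z)))
  →2  S(S(add(Z, mul(Z, Z))))
  →3  S(S(mul(Z, Z)))
  →4  SSZ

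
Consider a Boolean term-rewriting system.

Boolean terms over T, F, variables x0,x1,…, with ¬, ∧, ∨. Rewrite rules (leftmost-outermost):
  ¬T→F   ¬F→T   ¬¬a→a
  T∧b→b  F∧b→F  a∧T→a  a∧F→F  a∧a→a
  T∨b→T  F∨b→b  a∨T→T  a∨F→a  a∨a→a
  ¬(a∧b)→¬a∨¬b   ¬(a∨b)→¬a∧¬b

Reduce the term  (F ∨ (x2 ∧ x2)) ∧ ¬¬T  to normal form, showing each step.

Answer: normal form = x2  (in 4 steps)

Reduction:
  start: (F ∨ (x2 ∧ x2)) ∧ ¬¬T
  →1  (x2 ∧ x2) ∧ ¬¬T
  →2  x2 ∧ ¬¬T
  →3  x2 ∧ T
  →4  x2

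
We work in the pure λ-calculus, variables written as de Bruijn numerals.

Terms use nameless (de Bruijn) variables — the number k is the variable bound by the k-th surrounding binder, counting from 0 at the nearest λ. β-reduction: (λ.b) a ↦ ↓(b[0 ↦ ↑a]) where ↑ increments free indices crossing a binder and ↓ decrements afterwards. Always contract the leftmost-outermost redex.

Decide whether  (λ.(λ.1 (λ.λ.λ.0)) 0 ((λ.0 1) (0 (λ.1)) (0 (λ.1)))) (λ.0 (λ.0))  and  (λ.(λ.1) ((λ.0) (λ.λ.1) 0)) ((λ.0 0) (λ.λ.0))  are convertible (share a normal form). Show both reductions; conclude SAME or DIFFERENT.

Answer: SAME — A ⇓ λ.0, B ⇓ λ.0

Reduction:
Term A:
  start: (λ.(λ.1 (λ.λ.λ.0)) 0 ((λ.0 1) (0 (λ.1)) (0 (λ.1)))) (λ.0 (λ.0))
  step 1: (λ.(λ.0 (λ.0)) (λ.λ.λ.0)) (λ.0 (λ.0)) ((λ.0 (λ.0 (λ.0))) ((λ.0 (λ.0)) (λ.λ.0 (λ.0))) ((λ.0 (λ.0)) (λ.λ.0 (λ.0))))
  step 2: (λ.0 (λ.0)) (λ.λ.λ.0) ((λ.0 (λ.0 (λ.0))) ((λ.0 (λ.0)) (λ.λ.0 (λ.0))) ((λ.0 (λ.0)) (λ.λ.0 (λ.0))))
  step 3: (λ.λ.λ.0) (λ.0) ((λ.0 (λ.0 (λ.0))) ((λ.0 (λ.0)) (λ.λ.0 (λ.0))) ((λ.0 (λ.0)) (λ.λ.0 (λ.0))))
  step 4: (λ.λ.0) ((λ.0 (λ.0 (λ.0))) ((λ.0 (λ.0)) (λ.λ.0 (λ.0))) ((λ.0 (λ.0)) (λ.λ.0 (λ.0))))
  step 5: λ.0

Term B:
  start: (λ.(λ.1) ((λ.0) (λ.λ.1) 0)) ((λ.0 0) (λ.λ.0))
  step 1: (λ.(λ.0 0) (λ.λ.0)) ((λ.0) (λ.λ.1) ((λ.0 0) (λ.λ.0)))
  step 2: (λ.0 0) (λ.λ.0)
  step 3: (λ.λ.0) (λ.λ.0)
  step 4: λ.0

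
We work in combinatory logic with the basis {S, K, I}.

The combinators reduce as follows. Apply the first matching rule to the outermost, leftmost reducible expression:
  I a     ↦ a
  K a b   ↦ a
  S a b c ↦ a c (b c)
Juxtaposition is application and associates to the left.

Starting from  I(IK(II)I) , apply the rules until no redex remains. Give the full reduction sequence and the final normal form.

Answer: normal form = I  (in 4 steps)

Derivation:
  start: I(IK(II)I)
  →1  IK(II)I
  →2  K(II)I
  →3  II
  →4  I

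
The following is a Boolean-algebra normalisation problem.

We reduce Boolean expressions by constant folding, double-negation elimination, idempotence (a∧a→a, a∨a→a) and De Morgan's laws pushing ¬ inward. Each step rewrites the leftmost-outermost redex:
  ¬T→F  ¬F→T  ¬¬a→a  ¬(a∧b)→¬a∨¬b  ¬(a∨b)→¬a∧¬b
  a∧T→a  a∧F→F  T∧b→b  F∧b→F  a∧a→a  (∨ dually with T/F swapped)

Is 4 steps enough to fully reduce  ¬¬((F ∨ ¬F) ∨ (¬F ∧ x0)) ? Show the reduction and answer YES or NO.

  start: ¬¬((F ∨ ¬F) ∨ (¬F ∧ x0))
  [1] (F ∨ ¬F) ∨ (¬F ∧ x0)
  [2] ¬F ∨ (¬F ∧ x0)
  [3] T ∨ (¬F ∧ x0)
  [4] T

Answer: YES — reaches normal form T in 4 ≤ 4 steps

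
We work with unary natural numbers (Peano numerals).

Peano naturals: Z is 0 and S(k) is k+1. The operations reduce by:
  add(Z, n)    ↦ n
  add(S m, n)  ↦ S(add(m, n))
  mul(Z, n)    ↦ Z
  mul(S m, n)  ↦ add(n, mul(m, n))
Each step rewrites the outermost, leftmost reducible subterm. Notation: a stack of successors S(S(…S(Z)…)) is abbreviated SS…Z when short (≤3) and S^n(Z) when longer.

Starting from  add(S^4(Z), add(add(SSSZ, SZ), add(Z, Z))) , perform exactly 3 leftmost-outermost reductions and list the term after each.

  start: add(S^4(Z), add(add(SSSZ, SZ), add(Z, Z)))
  [1] S(add(SSSZ, add(add(SSSZ, SZ), add(Z, Z))))
  [2] S(S(add(SSZ, add(add(SSSZ, SZ), add(Z, Z)))))
  [3] S(S(S(add(SZ, add(add(SSSZ, SZ), add(Z, Z))))))

Answer: after 3 steps: S(S(S(add(SZ, add(add(SSSZ, SZ), add(Z, Z))))))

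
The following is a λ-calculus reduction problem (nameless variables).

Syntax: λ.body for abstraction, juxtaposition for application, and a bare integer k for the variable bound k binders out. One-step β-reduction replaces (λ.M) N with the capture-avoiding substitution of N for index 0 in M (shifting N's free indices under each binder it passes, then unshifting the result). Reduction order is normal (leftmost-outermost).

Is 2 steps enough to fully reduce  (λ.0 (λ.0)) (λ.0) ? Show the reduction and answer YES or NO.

  start: (λ.0 (λ.0)) (λ.0)
  →1  (λ.0) (λ.0)
  →2  λ.0

Answer: YES — reaches normal form λ.0 in 2 ≤ 2 steps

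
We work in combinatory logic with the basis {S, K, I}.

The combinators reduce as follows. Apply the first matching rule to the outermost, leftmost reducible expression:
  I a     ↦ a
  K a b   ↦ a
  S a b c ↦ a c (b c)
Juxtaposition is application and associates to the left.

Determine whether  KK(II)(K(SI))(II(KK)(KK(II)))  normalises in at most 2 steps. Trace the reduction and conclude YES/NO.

Answer: YES — reaches normal form K(SI) in 2 ≤ 2 steps

Working:
  start: KK(II)(K(SI))(II(KK)(KK(II)))
  [1] K(K(SI))(II(KK)(KK(II)))
  [2] K(SI)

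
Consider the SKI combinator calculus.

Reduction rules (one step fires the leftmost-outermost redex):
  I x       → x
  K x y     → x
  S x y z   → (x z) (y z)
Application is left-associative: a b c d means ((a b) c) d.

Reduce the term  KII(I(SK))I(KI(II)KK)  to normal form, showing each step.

Answer: normal form = KK  (in 7 steps)

Working:
  start: KII(I(SK))I(KI(II)KK)
  step 1: I(I(SK))I(KI(II)KK)
  step 2: I(SK)I(KI(II)KK)
  step 3: SKI(KI(II)KK)
  step 4: K(KI(II)KK)(I(KI(II)KK))
  step 5: KI(II)KK
  step 6: IKK
  step 7: KK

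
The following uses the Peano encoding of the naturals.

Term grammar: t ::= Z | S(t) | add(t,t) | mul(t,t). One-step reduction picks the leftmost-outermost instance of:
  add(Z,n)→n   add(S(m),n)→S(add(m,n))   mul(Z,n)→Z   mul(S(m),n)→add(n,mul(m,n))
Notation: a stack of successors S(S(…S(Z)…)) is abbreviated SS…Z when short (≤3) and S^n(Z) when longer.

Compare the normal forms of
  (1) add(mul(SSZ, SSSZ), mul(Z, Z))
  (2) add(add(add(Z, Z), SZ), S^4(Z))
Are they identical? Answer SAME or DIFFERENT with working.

Answer: DIFFERENT — A ⇓ S^6(Z), B ⇓ S^5(Z)

Reduction:
Term A:
  start: add(mul(SSZ, SSSZ), mul(Z, Z))
  step 1: add(add(SSSZ, mul(SZ, SSSZ)), mul(Z, Z))
  step 2: add(S(add(SSZ, mul(SZ, SSSZ))), mul(Z, Z))
  step 3: S(add(add(SSZ, mul(SZ, SSSZ)), mul(Z, Z)))
  step 4: S(add(S(add(SZ, mul(SZ, SSSZ))), mul(Z, Z)))
  step 5: S(S(add(add(SZ, mul(SZ, SSSZ)), mul(Z, Z))))
  step 6: S(S(add(S(add(Z, mul(SZ, SSSZ))), mul(Z, Z))))
  step 7: S(S(S(add(add(Z, mul(SZ, SSSZ)), mul(Z, Z)))))
  step 8: S(S(S(add(mul(SZ, SSSZ), mul(Z, Z)))))
  step 9: S(S(S(add(add(SSSZ, mul(Z, SSSZ)), mul(Z, Z)))))
  step 10: S(S(S(add(S(add(SSZ, mul(Z, SSSZ))), mul(Z, Z)))))
  step 11: S(S(S(S(add(add(SSZ, mul(Z, SSSZ)), mul(Z, Z))))))
  step 12: S(S(S(S(add(S(add(SZ, mul(Z, SSSZ))), mul(Z, Z))))))
  step 13: S(S(S(S(S(add(add(SZ, mul(Z, SSSZ)), mul(Z, Z)))))))
  step 14: S(S(S(S(S(add(S(add(Z, mul(Z, SSSZ))), mul(Z, Z)))))))
  step 15: S(S(S(S(S(S(add(add(Z, mul(Z, SSSZ)), mul(Z, Z))))))))
  step 16: S(S(S(S(S(S(add(mul(Z, SSSZ), mul(Z, Z))))))))
  step 17: S(S(S(S(S(S(add(Z, mul(Z, Z))))))))
  step 18: S(S(S(S(S(S(mul(Z, Z)))))))
  step 19: S^6(Z)

Term B:
  start: add(add(add(Z, Z), SZ), S^4(Z))
  step 1: add(add(Z, SZ), S^4(Z))
  step 2: add(SZ, S^4(Z))
  step 3: S(add(Z, S^4(Z)))
  step 4: S^5(Z)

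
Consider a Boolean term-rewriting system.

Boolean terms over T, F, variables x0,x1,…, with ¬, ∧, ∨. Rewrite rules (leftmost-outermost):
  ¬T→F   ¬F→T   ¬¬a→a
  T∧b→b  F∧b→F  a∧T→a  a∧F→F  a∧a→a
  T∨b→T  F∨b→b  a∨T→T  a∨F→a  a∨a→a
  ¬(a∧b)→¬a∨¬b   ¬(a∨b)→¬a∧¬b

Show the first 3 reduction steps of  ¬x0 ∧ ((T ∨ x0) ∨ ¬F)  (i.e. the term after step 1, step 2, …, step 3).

Answer: after 3 steps: ¬x0

Working:
  start: ¬x0 ∧ ((T ∨ x0) ∨ ¬F)
  step 1: ¬x0 ∧ (T ∨ ¬F)
  step 2: ¬x0 ∧ T
  step 3: ¬x0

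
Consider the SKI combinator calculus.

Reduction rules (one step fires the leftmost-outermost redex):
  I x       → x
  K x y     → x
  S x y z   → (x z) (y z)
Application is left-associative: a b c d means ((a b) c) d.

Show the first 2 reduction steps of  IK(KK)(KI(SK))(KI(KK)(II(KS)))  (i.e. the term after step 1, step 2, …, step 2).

Answer: after 2 steps: KK(KI(KK)(II(KS)))

Working:
  start: IK(KK)(KI(SK))(KI(KK)(II(KS)))
  [1] K(KK)(KI(SK))(KI(KK)(II(KS)))
  [2] KK(KI(KK)(II(KS)))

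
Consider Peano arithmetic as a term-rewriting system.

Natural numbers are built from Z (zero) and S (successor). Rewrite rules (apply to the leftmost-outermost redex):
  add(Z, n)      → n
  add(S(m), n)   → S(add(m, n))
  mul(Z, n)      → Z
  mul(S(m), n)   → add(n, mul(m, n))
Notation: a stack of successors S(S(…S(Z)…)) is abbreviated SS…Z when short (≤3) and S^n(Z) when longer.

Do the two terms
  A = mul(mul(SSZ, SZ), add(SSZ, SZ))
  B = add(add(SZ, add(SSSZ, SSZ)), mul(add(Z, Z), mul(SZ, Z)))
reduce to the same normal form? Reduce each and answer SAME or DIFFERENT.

Term A:
  start: mul(mul(SSZ, SZ), add(SSZ, SZ))
  step 1: mul(add(SZ, mul(SZ, SZ)), add(SSZ, SZ))
  step 2: mul(S(add(Z, mul(SZ, SZ))), add(SSZ, SZ))
  step 3: add(add(SSZ, SZ), mul(add(Z, mul(SZ, SZ)), add(SSZ, SZ)))
  step 4: add(S(add(SZ, SZ)), mul(add(Z, mul(SZ, SZ)), add(SSZ, SZ)))
  step 5: S(add(add(SZ, SZ), mul(add(Z, mul(SZ, SZ)), add(SSZ, SZ))))
  step 6: S(add(S(add(Z, SZ)), mul(add(Z, mul(SZ, SZ)), add(SSZ, SZ))))
  step 7: S(S(add(add(Z, SZ), mul(add(Z, mul(SZ, SZ)), add(SSZ, SZ)))))
  step 8: S(S(add(SZ, mul(add(Z, mul(SZ, SZ)), add(SSZ, SZ)))))
  step 9: S(S(S(add(Z, mul(add(Z, mul(SZ, SZ)), add(SSZ, SZ))))))
  step 10: S(S(S(mul(add(Z, mul(SZ, SZ)), add(SSZ, SZ)))))
  step 11: S(S(S(mul(mul(SZ, SZ), add(SSZ, SZ)))))
  step 12: S(S(S(mul(add(SZ, mul(Z, SZ)), add(SSZ, SZ)))))
  step 13: S(S(S(mul(S(add(Z, mul(Z, SZ))), add(SSZ, SZ)))))
  step 14: S(S(S(add(add(SSZ, SZ), mul(add(Z, mul(Z, SZ)), add(SSZ, SZ))))))
  step 15: S(S(S(add(S(add(SZ, SZ)), mul(add(Z, mul(Z, SZ)), add(SSZ, SZ))))))
  step 16: S(S(S(S(add(add(SZ, SZ), mul(add(Z, mul(Z, SZ)), add(SSZ, SZ)))))))
  step 17: S(S(S(S(add(S(add(Z, SZ)), mul(add(Z, mul(Z, SZ)), add(SSZ, SZ)))))))
  step 18: S(S(S(S(S(add(add(Z, SZ), mul(add(Z, mul(Z, SZ)), add(SSZ, SZ))))))))
  step 19: S(S(S(S(S(add(SZ, mul(add(Z, mul(Z, SZ)), add(SSZ, SZ))))))))
  step 20: S(S(S(S(S(S(add(Z, mul(add(Z, mul(Z, SZ)), add(SSZ, SZ)))))))))
  step 21: S(S(S(S(S(S(mul(add(Z, mul(Z, SZ)), add(SSZ, SZ))))))))
  step 22: S(S(S(S(S(S(mul(mul(Z, SZ), add(SSZ, SZ))))))))
  step 23: S(S(S(S(S(S(mul(Z, add(SSZ, SZ))))))))
  step 24: S^6(Z)

Term B:
  start: add(add(SZ, add(SSSZ, SSZ)), mul(add(Z, Z), mul(SZ, Z)))
  step 1: add(S(add(Z, add(SSSZ, SSZ))), mul(add(Z, Z), mul(SZ, Z)))
  step 2: S(add(add(Z, add(SSSZ, SSZ)), mul(add(Z, Z), mul(SZ, Z))))
  step 3: S(add(add(SSSZ, SSZ), mul(add(Z, Z), mul(SZ, Z))))
  step 4: S(add(S(add(SSZ, SSZ)), mul(add(Z, Z), mul(SZ, Z))))
  step 5: S(S(add(add(SSZ, SSZ), mul(add(Z, Z), mul(SZ, Z)))))
  step 6: S(S(add(S(add(SZ, SSZ)), mul(add(Z, Z), mul(SZ, Z)))))
  step 7: S(S(S(add(add(SZ, SSZ), mul(add(Z, Z), mul(SZ, Z))))))
  step 8: S(S(S(add(S(add(Z, SSZ)), mul(add(Z, Z), mul(SZ, Z))))))
  step 9: S(S(S(S(add(add(Z, SSZ), mul(add(Z, Z), mul(SZ, Z)))))))
  step 10: S(S(S(S(add(SSZ, mul(add(Z, Z), mul(SZ, Z)))))))
  step 11: S(S(S(S(S(add(SZ, mul(add(Z, Z), mul(SZ, Z))))))))
  step 12: S(S(S(S(S(S(add(Z, mul(add(Z, Z), mul(SZ, Z)))))))))
  step 13: S(S(S(S(S(S(mul(add(Z, Z), mul(SZ, Z))))))))
  step 14: S(S(S(S(S(S(mul(Z, mul(SZ, Z))))))))
  step 15: S^6(Z)

Answer: SAME — A ⇓ S^6(Z), B ⇓ S^6(Z)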